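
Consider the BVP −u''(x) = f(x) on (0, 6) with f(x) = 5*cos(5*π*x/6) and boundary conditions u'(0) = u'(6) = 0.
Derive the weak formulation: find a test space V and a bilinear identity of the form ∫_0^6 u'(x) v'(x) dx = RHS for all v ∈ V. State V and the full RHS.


V = H^1(0, 6) (no boundary constraint on v; u is determined up to an additive constant); weak form: ∫_0^6 u'v' dx = ∫_0^6 (5*cos(5*π*x/6)) v dx for all v ∈ V.

Multiply both sides by a test function v and integrate from 0 to 6:
  ∫_0^6 −u''(x) v(x) dx = ∫_0^6 f(x) v(x) dx.
Integrate the LHS by parts once:
  ∫_0^6 −u'' v dx = −[u'(x) v(x)]_0^6 + ∫_0^6 u'(x) v'(x) dx.
Thus ∫_0^6 u'(x) v'(x) dx = ∫_0^6 f(x) v(x) dx + [u'(x) v(x)]_0^6.
Choose V so that boundary terms are either known or forced to vanish.
u has homogeneous Neumann: u'(0) = u'(6) = 0. So [u' v]_0^6 = 0·v(6) − 0·v(0) = 0 for any v; take V = H^1(0, 6).
Weak formulation: find u (satisfying any essential BC) such that ∫_0^6 u'(x) v'(x) dx = ∫_0^6 f v dx for all v ∈ V (homogeneous Neumann, so boundary terms vanish).
Substituting f(x) = 5*cos(5*π*x/6), the right-hand side is ∫_0^6 (5*cos(5*π*x/6)) v dx.
Compatibility check (pure Neumann): taking v ≡ 1 ∈ V gives 0 = ∫_0^6 f dx + (0) − (0), i.e. ∫_0^6 f dx must equal u'(0) − u'(6) = 0. Indeed ∫_0^6 (5*cos(5*π*x/6)) dx = 0, so the data are compatible. The solution is then unique only up to an additive constant (fix it e.g. by requiring ∫_0^6 u dx = 0).


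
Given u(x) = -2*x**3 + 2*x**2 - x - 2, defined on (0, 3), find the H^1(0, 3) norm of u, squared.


||u||_{H^1}^2 = 59889/35

The H^1 norm (squared) on an interval (0, L) is
  ||u||_{H^1}^2 = ∫_0^L u(x)^2 dx + ∫_0^L u'(x)^2 dx.
Compute u'(x) = -6*x**2 + 4*x - 1.
Then u(x)^2 = 4*x**6 - 8*x**5 + 8*x**4 + 4*x**3 - 7*x**2 + 4*x + 4 and u'(x)^2 = 36*x**4 - 48*x**3 + 28*x**2 - 8*x + 1.
Integrate each monomial from 0 to 3 using ∫_0^3 c·x^n dx = c·3^(n+1)/(n+1):
  ∫_0^3 u(x)^2 dx = ∫_0^3 (4*x^6 - 8*x^5 + 8*x^4 + 4*x^3 - 7*x^2 + 4*x + 4) dx. Term by term:
    ∫_0^3 4*x^6 dx = 8748/7;  ∫_0^3 -8*x^5 dx = -972;  ∫_0^3 8*x^4 dx = 1944/5;
    ∫_0^3 4*x^3 dx = 81;  ∫_0^3 -7*x^2 dx = -63;  ∫_0^3 4*x dx = 18;
    ∫_0^3 4 dx = 12.
  Sum: 8748/7 − 972 + 1944/5 + 81 − 63 + 18 + 12 = 25008/35.
  ∫_0^3 u'(x)^2 dx = ∫_0^3 (36*x^4 - 48*x^3 + 28*x^2 - 8*x + 1) dx. Term by term:
    ∫_0^3 36*x^4 dx = 8748/5;  ∫_0^3 -48*x^3 dx = -972;  ∫_0^3 28*x^2 dx = 252;
    ∫_0^3 -8*x dx = -36;  ∫_0^3 1 dx = 3.
  Sum: 8748/5 − 972 + 252 − 36 + 3 = 4983/5.
Adding: ||u||_{H^1}^2 = 25008/35 + 4983/5 = 59889/35.


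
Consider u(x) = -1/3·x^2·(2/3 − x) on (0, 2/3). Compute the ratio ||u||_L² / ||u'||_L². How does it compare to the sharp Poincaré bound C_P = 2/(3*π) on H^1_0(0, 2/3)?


||u||_L² / ||u'||_L² = sqrt(14)/21 < C_P = 2/(3*π).

u(x) = -1/3·x^2·(2/3 − x), so u'(x) = x*(9*x - 4)/9.
u(x) = -1/3·x^2·(2/3 − x) vanishes at x = 0 and x = 2/3, so u ∈ H^1_0(0, 2/3). Differentiate via the product rule and integrate the resulting polynomials term by term.
  ∫_0^2/3 u² dx = ∫_0^2/3 (x^6/9 - 4*x^5/27 + 4*x^4/81) dx. Term by term:
    ∫_0^2/3 x^6/9 dx = 128/137781;  ∫_0^2/3 -4*x^5/27 dx = -128/59049;  ∫_0^2/3 4*x^4/81 dx = 128/98415.
  Sum: 128/137781 − 128/59049 + 128/98415 = 128/2066715.
  ∫_0^2/3 (u')² dx = ∫_0^2/3 (x^4 - 8*x^3/9 + 16*x^2/81) dx. Term by term:
    ∫_0^2/3 x^4 dx = 32/1215;  ∫_0^2/3 -8*x^3/9 dx = -32/729;  ∫_0^2/3 16*x^2/81 dx = 128/6561.
  Sum: 32/1215 − 32/729 + 128/6561 = 64/32805.
∫_0^2/3 u² dx = 128/2066715, so ||u||_L² = 8*sqrt(70)/8505.
∫_0^2/3 (u')² dx = 64/32805, so ||u'||_L² = 8*sqrt(5)/405.
Ratio ||u||_L² / ||u'||_L² = sqrt(14)/21.
Sharp Poincaré constant on H^1_0(0, 2/3) is C_P = L/π = 2/(3*π), achieved by sin(3*π/2·x).
A polynomial bump cannot attain the sharp Poincaré constant (only the first sine eigenfunction does), so the ratio is strictly less than C_P, consistent with ||u||_L² ≤ C_P ||u'||_L².


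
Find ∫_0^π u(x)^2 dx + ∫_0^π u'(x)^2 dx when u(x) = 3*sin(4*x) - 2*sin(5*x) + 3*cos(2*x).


||u||_{H^1(0,π)}^2 = -200/7 + 151*π

u'(x) = -6*sin(2*x) + 12*cos(4*x) - 10*cos(5*x).
Expand u² and (u')² and integrate term by term on (0, π), using: for integers n ≥ 1, ∫_0^π sin²(nx) dx = ∫_0^π cos²(nx) dx = π/2; for n ≠ n', ∫_0^π sin(nx)sin(n'x) dx = ∫_0^π cos(nx)cos(n'x) dx = 0; and by product-to-sum, ∫_0^π sin(nx)cos(n'x) dx = ½∫_0^π [sin((n+n')x) + sin((n−n')x)] dx, which is 0 when n+n' is even and 2n/(n²−n'²) when n+n' is odd (it need not vanish on (0, π)).
  u² squared terms: (-2)²·∫sin(5x)² dx = 4·π/2 = 2*π;  (3)²·∫cos(2x)² dx = 9·π/2 = 9*π/2;  (3)²·∫sin(4x)² dx = 9·π/2 = 9*π/2.
  u² cross terms: 2·(-2)·(3)·∫sin(5x)·cos(2x) dx = -12·(10/21) = -40/7;  2·(-2)·(3)·∫sin(5x)·sin(4x) dx = -12·(0) = 0;  2·(3)·(3)·∫cos(2x)·sin(4x) dx = 18·(0) = 0.
  So ∫_0^π u² dx = 2*π + 9*π/2 + 9*π/2 − 40/7 + 0 + 0 = -40/7 + 11*π.
  (u')² squared terms: (-10)²·∫cos(5x)² dx = 100·π/2 = 50*π;  (-6)²·∫sin(2x)² dx = 36·π/2 = 18*π;  (12)²·∫cos(4x)² dx = 144·π/2 = 72*π.
  (u')² cross terms: 2·(-10)·(-6)·∫cos(5x)·sin(2x) dx = 120·(-4/21) = -160/7;  2·(-10)·(12)·∫cos(5x)·cos(4x) dx = -240·(0) = 0;  2·(-6)·(12)·∫sin(2x)·cos(4x) dx = -144·(0) = 0.
  So ∫_0^π (u')² dx = 50*π + 18*π + 72*π − 160/7 + 0 + 0 = -160/7 + 140*π.
||u||_{H^1}^2 = (-40/7 + 11*π) + (-160/7 + 140*π) = -200/7 + 151*π.


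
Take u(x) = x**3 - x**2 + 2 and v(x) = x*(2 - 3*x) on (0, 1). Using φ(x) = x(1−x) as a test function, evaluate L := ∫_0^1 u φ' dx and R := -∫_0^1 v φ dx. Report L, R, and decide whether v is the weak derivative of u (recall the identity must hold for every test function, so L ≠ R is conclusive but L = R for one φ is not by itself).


LHS = 1/60, RHS = -1/60. No, v is not the weak derivative of u.

u(x) = x**3 - x**2 + 2, classical derivative u'(x) = 3*x**2 - 2*x.
φ(x) = x(1−x), so φ'(x) = 1 - 2*x.
Note φ(0) = φ(1) = 0, so the boundary term u·φ vanishes.
LHS = ∫_0^1 u(x) φ'(x) dx = ∫_0^1 (-2*x^4 + 3*x^3 - x^2 - 4*x + 2) dx. Term by term:
  ∫_0^1 -2*x^4 dx = -2/5;  ∫_0^1 3*x^3 dx = 3/4;  ∫_0^1 -x^2 dx = -1/3;
  ∫_0^1 -4*x dx = -2;  ∫_0^1 2 dx = 2.
Sum: -2/5 + 3/4 − 1/3 − 2 + 2 = 1/60.
So LHS = 1/60.
∫_0^1 v(x) φ(x) dx = ∫_0^1 (3*x^4 - 5*x^3 + 2*x^2) dx. Term by term:
  ∫_0^1 3*x^4 dx = 3/5;  ∫_0^1 -5*x^3 dx = -5/4;  ∫_0^1 2*x^2 dx = 2/3.
Sum: 3/5 − 5/4 + 2/3 = 1/60.
So RHS = -∫_0^1 v(x) φ(x) dx = -1/60.
LHS − RHS = 1/30 ≠ 0, so the identity fails.
(For a valid weak derivative the identity must hold for EVERY test function, in particular this one. The failure shows v is NOT the weak derivative of u.)
Correct weak derivative would be u'(x) = 3*x**2 - 2*x.


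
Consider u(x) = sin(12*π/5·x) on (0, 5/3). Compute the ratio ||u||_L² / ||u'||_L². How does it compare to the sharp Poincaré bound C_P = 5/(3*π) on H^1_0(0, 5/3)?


||u||_L² / ||u'||_L² = 5/(12*π) < C_P = 5/(3*π).

u(x) = sin(12*π/5·x), so u'(x) = 12*π*cos(12*π*x/5)/5.
Writing u(x) = A·sin(kπx/L) with A = 1 and k = 4, use ∫_0^L sin²(kπx/L) dx = L/2 and ∫_0^L cos²(kπx/L) dx = L/2.
u² = 1·sin²(12*π/5·x) and (u')² = 144*π^2/25·cos²(12*π/5·x), and each of sin², cos² integrates to L/2 = 5/6 over (0, 5/3).
∫_0^5/3 u² dx = 5/6, so ||u||_L² = sqrt(30)/6.
∫_0^5/3 (u')² dx = 24*π^2/5, so ||u'||_L² = 2*sqrt(30)*π/5.
Ratio ||u||_L² / ||u'||_L² = 5/(12*π).
Sharp Poincaré constant on H^1_0(0, 5/3) is C_P = L/π = 5/(3*π), achieved by sin(3*π/5·x).
This is the k = 4 harmonic; the ratio L/(kπ) is strictly less than C_P = L/π, consistent with the sharp inequality ||u||_L² ≤ C_P ||u'||_L².


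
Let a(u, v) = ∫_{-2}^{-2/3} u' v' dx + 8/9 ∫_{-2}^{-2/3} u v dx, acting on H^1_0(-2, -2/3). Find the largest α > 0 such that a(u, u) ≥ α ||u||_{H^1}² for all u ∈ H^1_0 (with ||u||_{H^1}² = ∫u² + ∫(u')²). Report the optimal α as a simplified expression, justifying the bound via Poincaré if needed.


α = (128 + 81*π^2)/(9*(16 + 9*π^2))

Coercivity of a(·,·) on H^1_0(-2, -2/3) means a(u, u) ≥ α ||u||_{H^1}² for every u ∈ H^1_0.
The interval has length L = 4/3, and Poincaré/coercivity depend only on L. Here a(u, u) = ∫(u')² + (8/9)·∫u².
Here 0 < c = 8/9 < 1. The condition a(u,u) ≥ α||u||_{H^1}² reads (1−α)∫(u')² ≥ (α−c)∫u². Any admissible α is ≤ 1 (rapidly oscillating u have ∫u²/∫(u')² → 0), and α = 1 would force 0 ≥ (1−c)∫u², impossible since c < 1; so 1−α > 0. By the sharp Poincaré inequality on H^1_0 of an interval of length L, ∫(u')² ≥ (π/L)²∫u² with equality for the first sine mode sin(π(x−x₀)/L) (x₀ the left endpoint), so the inequality holds for all u iff (1−α)(π/L)² ≥ α − c, i.e. α ≤ ((π/L)² + c)/((π/L)² + 1) = (1 + c(L/π)²)/(1 + (L/π)²). With (π/L)² = 9*π^2/16 and c = 8/9, the largest admissible constant is α = ((π/L)² + c)/((π/L)² + 1).
Simplifying, α = (128 + 81*π^2)/(9*(16 + 9*π^2)).


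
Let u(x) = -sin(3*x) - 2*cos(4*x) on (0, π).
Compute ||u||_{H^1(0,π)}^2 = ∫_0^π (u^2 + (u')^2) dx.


||u||_{H^1(0,π)}^2 = -408/7 + 39*π

u'(x) = 8*sin(4*x) - 3*cos(3*x).
Expand u² and (u')² and integrate term by term on (0, π), using: for integers n ≥ 1, ∫_0^π sin²(nx) dx = ∫_0^π cos²(nx) dx = π/2; for n ≠ n', ∫_0^π sin(nx)sin(n'x) dx = ∫_0^π cos(nx)cos(n'x) dx = 0; and by product-to-sum, ∫_0^π sin(nx)cos(n'x) dx = ½∫_0^π [sin((n+n')x) + sin((n−n')x)] dx, which is 0 when n+n' is even and 2n/(n²−n'²) when n+n' is odd (it need not vanish on (0, π)).
  u² squared terms: (-1)²·∫sin(3x)² dx = 1·π/2 = π/2;  (-2)²·∫cos(4x)² dx = 4·π/2 = 2*π.
  u² cross terms: 2·(-1)·(-2)·∫sin(3x)·cos(4x) dx = 4·(-6/7) = -24/7.
  So ∫_0^π u² dx = π/2 + 2*π − 24/7 = -24/7 + 5*π/2.
  (u')² squared terms: (-3)²·∫cos(3x)² dx = 9·π/2 = 9*π/2;  (8)²·∫sin(4x)² dx = 64·π/2 = 32*π.
  (u')² cross terms: 2·(-3)·(8)·∫cos(3x)·sin(4x) dx = -48·(8/7) = -384/7.
  So ∫_0^π (u')² dx = 9*π/2 + 32*π − 384/7 = -384/7 + 73*π/2.
||u||_{H^1}^2 = (-24/7 + 5*π/2) + (-384/7 + 73*π/2) = -408/7 + 39*π.


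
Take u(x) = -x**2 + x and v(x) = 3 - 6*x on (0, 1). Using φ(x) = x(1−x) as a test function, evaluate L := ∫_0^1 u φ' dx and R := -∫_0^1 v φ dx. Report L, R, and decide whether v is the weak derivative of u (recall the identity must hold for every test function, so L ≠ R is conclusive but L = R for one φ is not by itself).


LHS = 0, RHS = 0. No, v is not the weak derivative of u.

u(x) = -x**2 + x, classical derivative u'(x) = 1 - 2*x.
φ(x) = x(1−x), so φ'(x) = 1 - 2*x.
Note φ(0) = φ(1) = 0, so the boundary term u·φ vanishes.
LHS = ∫_0^1 u(x) φ'(x) dx = ∫_0^1 (2*x^3 - 3*x^2 + x) dx. Term by term:
  ∫_0^1 2*x^3 dx = 1/2;  ∫_0^1 -3*x^2 dx = -1;  ∫_0^1 x dx = 1/2.
Sum: 1/2 − 1 + 1/2 = 0.
So LHS = 0.
∫_0^1 v(x) φ(x) dx = ∫_0^1 (6*x^3 - 9*x^2 + 3*x) dx. Term by term:
  ∫_0^1 6*x^3 dx = 3/2;  ∫_0^1 -9*x^2 dx = -3;  ∫_0^1 3*x dx = 3/2.
Sum: 3/2 − 3 + 3/2 = 0.
So RHS = -∫_0^1 v(x) φ(x) dx = 0.
LHS = RHS, so the identity holds for this particular φ. But this is necessary, not sufficient: a weak derivative must satisfy the identity for EVERY test function in C_c^∞(0, 1).
Here u is smooth, so its weak derivative equals its classical derivative u'(x) = 1 - 2*x. Since v(x) = 3 - 6*x ≠ u'(x), v is NOT the weak derivative of u — the agreement for this single φ is a coincidence (the difference v − u' happens to be L²-orthogonal to this φ).


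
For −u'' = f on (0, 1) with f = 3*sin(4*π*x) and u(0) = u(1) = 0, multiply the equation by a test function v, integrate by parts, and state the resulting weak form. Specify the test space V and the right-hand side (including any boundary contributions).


V = H^1_0(0, 1) (so v(0) = v(1) = 0); weak form: ∫_0^1 u'v' dx = ∫_0^1 (3*sin(4*π*x)) v dx for all v ∈ V.

Multiply both sides by a test function v and integrate from 0 to 1:
  ∫_0^1 −u''(x) v(x) dx = ∫_0^1 f(x) v(x) dx.
Integrate the LHS by parts once:
  ∫_0^1 −u'' v dx = −[u'(x) v(x)]_0^1 + ∫_0^1 u'(x) v'(x) dx.
Thus ∫_0^1 u'(x) v'(x) dx = ∫_0^1 f(x) v(x) dx + [u'(x) v(x)]_0^1.
Choose V so that boundary terms are either known or forced to vanish.
u is Dirichlet: u(0) = u(1) = 0. Let V = H^1_0(0, 1); then v(0) = v(1) = 0, and [u' v]_0^1 = 0.
Weak formulation: find u (satisfying any essential BC) such that ∫_0^1 u'(x) v'(x) dx = ∫_0^1 f v dx for all v ∈ V.
Substituting f(x) = 3*sin(4*π*x), the right-hand side is ∫_0^1 (3*sin(4*π*x)) v dx.


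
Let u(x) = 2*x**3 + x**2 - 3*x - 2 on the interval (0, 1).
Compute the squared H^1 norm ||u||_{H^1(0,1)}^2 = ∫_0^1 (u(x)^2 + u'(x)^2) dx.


||u||_{H^1}^2 = 535/42

The H^1 norm (squared) on an interval (0, L) is
  ||u||_{H^1}^2 = ∫_0^L u(x)^2 dx + ∫_0^L u'(x)^2 dx.
Compute u'(x) = 6*x**2 + 2*x - 3.
Then u(x)^2 = 4*x**6 + 4*x**5 - 11*x**4 - 14*x**3 + 5*x**2 + 12*x + 4 and u'(x)^2 = 36*x**4 + 24*x**3 - 32*x**2 - 12*x + 9.
Integrate each monomial from 0 to 1 using ∫_0^1 c·x^n dx = c·1^(n+1)/(n+1):
  ∫_0^1 u(x)^2 dx = ∫_0^1 (4*x^6 + 4*x^5 - 11*x^4 - 14*x^3 + 5*x^2 + 12*x + 4) dx. Term by term:
    ∫_0^1 4*x^6 dx = 4/7;  ∫_0^1 4*x^5 dx = 2/3;  ∫_0^1 -11*x^4 dx = -11/5;
    ∫_0^1 -14*x^3 dx = -7/2;  ∫_0^1 5*x^2 dx = 5/3;  ∫_0^1 12*x dx = 6;
    ∫_0^1 4 dx = 4.
  Sum: 4/7 + 2/3 − 11/5 − 7/2 + 5/3 + 6 + 4 = 1513/210.
  ∫_0^1 u'(x)^2 dx = ∫_0^1 (36*x^4 + 24*x^3 - 32*x^2 - 12*x + 9) dx. Term by term:
    ∫_0^1 36*x^4 dx = 36/5;  ∫_0^1 24*x^3 dx = 6;  ∫_0^1 -32*x^2 dx = -32/3;
    ∫_0^1 -12*x dx = -6;  ∫_0^1 9 dx = 9.
  Sum: 36/5 + 6 − 32/3 − 6 + 9 = 83/15.
Adding: ||u||_{H^1}^2 = 1513/210 + 83/15 = 535/42.


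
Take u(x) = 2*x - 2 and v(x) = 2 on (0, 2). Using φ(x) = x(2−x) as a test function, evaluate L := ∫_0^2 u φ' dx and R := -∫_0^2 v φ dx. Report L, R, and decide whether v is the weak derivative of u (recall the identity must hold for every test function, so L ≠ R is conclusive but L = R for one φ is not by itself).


LHS = -8/3, RHS = -8/3. Yes, v = u' weakly.

u(x) = 2*x - 2, classical derivative u'(x) = 2.
φ(x) = x(2−x), so φ'(x) = 2 - 2*x.
Note φ(0) = φ(2) = 0, so the boundary term u·φ vanishes.
LHS = ∫_0^2 u(x) φ'(x) dx = ∫_0^2 (-4*x^2 + 8*x - 4) dx. Term by term:
  ∫_0^2 -4*x^2 dx = -32/3;  ∫_0^2 8*x dx = 16;  ∫_0^2 -4 dx = -8.
Sum: -32/3 + 16 − 8 = -8/3.
So LHS = -8/3.
∫_0^2 v(x) φ(x) dx = ∫_0^2 (-2*x^2 + 4*x) dx. Term by term:
  ∫_0^2 -2*x^2 dx = -16/3;  ∫_0^2 4*x dx = 8.
Sum: -16/3 + 8 = 8/3.
So RHS = -∫_0^2 v(x) φ(x) dx = -8/3.
LHS = RHS, so the identity holds for this test φ.
Moreover u is smooth here and v(x) = u'(x) = 2 pointwise, so the identity holds for every test function. Hence v is the weak derivative of u.


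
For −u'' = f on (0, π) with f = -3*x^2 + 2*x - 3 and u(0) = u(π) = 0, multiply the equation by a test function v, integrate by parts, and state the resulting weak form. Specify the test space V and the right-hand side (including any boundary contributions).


V = H^1_0(0, π) (so v(0) = v(π) = 0); weak form: ∫_0^π u'v' dx = ∫_0^π (-3*x^2 + 2*x - 3) v dx for all v ∈ V.

Multiply both sides by a test function v and integrate from 0 to π:
  ∫_0^π −u''(x) v(x) dx = ∫_0^π f(x) v(x) dx.
Integrate the LHS by parts once:
  ∫_0^π −u'' v dx = −[u'(x) v(x)]_0^π + ∫_0^π u'(x) v'(x) dx.
Thus ∫_0^π u'(x) v'(x) dx = ∫_0^π f(x) v(x) dx + [u'(x) v(x)]_0^π.
Choose V so that boundary terms are either known or forced to vanish.
u is Dirichlet: u(0) = u(π) = 0. Let V = H^1_0(0, π); then v(0) = v(π) = 0, and [u' v]_0^π = 0.
Weak formulation: find u (satisfying any essential BC) such that ∫_0^π u'(x) v'(x) dx = ∫_0^π f v dx for all v ∈ V.
Substituting f(x) = -3*x^2 + 2*x - 3, the right-hand side is ∫_0^π (-3*x^2 + 2*x - 3) v dx.


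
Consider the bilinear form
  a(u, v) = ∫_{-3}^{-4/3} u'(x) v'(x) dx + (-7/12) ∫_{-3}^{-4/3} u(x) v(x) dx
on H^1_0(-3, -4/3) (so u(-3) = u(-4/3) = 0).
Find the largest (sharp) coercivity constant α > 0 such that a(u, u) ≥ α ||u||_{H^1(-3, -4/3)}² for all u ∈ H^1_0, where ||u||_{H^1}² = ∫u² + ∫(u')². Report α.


α = (-175 + 108*π^2)/(12*(25 + 9*π^2))

Coercivity of a(·,·) on H^1_0(-3, -4/3) means a(u, u) ≥ α ||u||_{H^1}² for every u ∈ H^1_0.
The interval has length L = 5/3, and Poincaré/coercivity depend only on L. Here a(u, u) = ∫(u')² + (-7/12)·∫u².
Here c = -7/12 < 0 with |c| < (π/L)² = 9*π^2/25, so coercivity still holds. The condition a(u,u) ≥ α||u||_{H^1}² reads (1−α)∫(u')² ≥ (α−c)∫u². Any admissible α is ≤ 1 (rapidly oscillating u have ∫u²/∫(u')² → 0), and α = 1 would force 0 ≥ (1−c)∫u², impossible since c < 1; so 1−α > 0. By the sharp Poincaré inequality on H^1_0 of an interval of length L, ∫(u')² ≥ (π/L)²∫u² with equality for the first sine mode sin(π(x−x₀)/L) (x₀ the left endpoint), so the inequality holds for all u iff (1−α)(π/L)² ≥ α − c, i.e. α ≤ ((π/L)² + c)/((π/L)² + 1) = (1 + c(L/π)²)/(1 + (L/π)²). (Direct route, valid since c ≤ 0: Poincaré gives c∫u² ≥ c(L/π)²∫(u')², so a(u,u) ≥ (1 + c(L/π)²)∫(u')², while ||u||_{H^1}² ≤ (1 + (L/π)²)∫(u')²; dividing yields the same α.) With (π/L)² = 9*π^2/25 and c = -7/12, the largest admissible constant is α = ((π/L)² + c)/((π/L)² + 1).
Simplifying, α = (-175 + 108*π^2)/(12*(25 + 9*π^2)).


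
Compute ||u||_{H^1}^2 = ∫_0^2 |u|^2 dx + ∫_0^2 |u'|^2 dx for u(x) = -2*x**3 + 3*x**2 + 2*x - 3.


||u||_{H^1}^2 = 3634/105

The H^1 norm (squared) on an interval (0, L) is
  ||u||_{H^1}^2 = ∫_0^L u(x)^2 dx + ∫_0^L u'(x)^2 dx.
Compute u'(x) = -6*x**2 + 6*x + 2.
Then u(x)^2 = 4*x**6 - 12*x**5 + x**4 + 24*x**3 - 14*x**2 - 12*x + 9 and u'(x)^2 = 36*x**4 - 72*x**3 + 12*x**2 + 24*x + 4.
Integrate each monomial from 0 to 2 using ∫_0^2 c·x^n dx = c·2^(n+1)/(n+1):
  ∫_0^2 u(x)^2 dx = ∫_0^2 (4*x^6 - 12*x^5 + x^4 + 24*x^3 - 14*x^2 - 12*x + 9) dx. Term by term:
    ∫_0^2 4*x^6 dx = 512/7;  ∫_0^2 -12*x^5 dx = -128;  ∫_0^2 x^4 dx = 32/5;
    ∫_0^2 24*x^3 dx = 96;  ∫_0^2 -14*x^2 dx = -112/3;  ∫_0^2 -12*x dx = -24;
    ∫_0^2 9 dx = 18.
  Sum: 512/7 − 128 + 32/5 + 96 − 112/3 − 24 + 18 = 442/105.
  ∫_0^2 u'(x)^2 dx = ∫_0^2 (36*x^4 - 72*x^3 + 12*x^2 + 24*x + 4) dx. Term by term:
    ∫_0^2 36*x^4 dx = 1152/5;  ∫_0^2 -72*x^3 dx = -288;  ∫_0^2 12*x^2 dx = 32;
    ∫_0^2 24*x dx = 48;  ∫_0^2 4 dx = 8.
  Sum: 1152/5 − 288 + 32 + 48 + 8 = 152/5.
Adding: ||u||_{H^1}^2 = 442/105 + 152/5 = 3634/105.


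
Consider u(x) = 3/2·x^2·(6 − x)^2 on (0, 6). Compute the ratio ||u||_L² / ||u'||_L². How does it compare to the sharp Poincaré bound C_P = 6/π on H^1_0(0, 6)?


||u||_L² / ||u'||_L² = sqrt(3) < C_P = 6/π.

u(x) = 3/2·x^2·(6 − x)^2, so u'(x) = 6*x*(x - 6)*(x - 3).
u(x) = 3/2·x^2·(6 − x)^2 vanishes at x = 0 and x = 6, so u ∈ H^1_0(0, 6). Differentiate via the product rule and integrate the resulting polynomials term by term.
  ∫_0^6 u² dx = ∫_0^6 (9*x^8/4 - 54*x^7 + 486*x^6 - 1944*x^5 + 2916*x^4) dx. Term by term:
    ∫_0^6 9*x^8/4 dx = 2519424;  ∫_0^6 -54*x^7 dx = -11337408;  ∫_0^6 486*x^6 dx = 136048896/7;
    ∫_0^6 -1944*x^5 dx = -15116544;  ∫_0^6 2916*x^4 dx = 22674816/5.
  Sum: 2519424 − 11337408 + 136048896/7 − 15116544 + 22674816/5 = 1259712/35.
  ∫_0^6 (u')² dx = ∫_0^6 (36*x^6 - 648*x^5 + 4212*x^4 - 11664*x^3 + 11664*x^2) dx. Term by term:
    ∫_0^6 36*x^6 dx = 10077696/7;  ∫_0^6 -648*x^5 dx = -5038848;  ∫_0^6 4212*x^4 dx = 32752512/5;
    ∫_0^6 -11664*x^3 dx = -3779136;  ∫_0^6 11664*x^2 dx = 839808.
  Sum: 10077696/7 − 5038848 + 32752512/5 − 3779136 + 839808 = 419904/35.
∫_0^6 u² dx = 1259712/35, so ||u||_L² = 648*sqrt(105)/35.
∫_0^6 (u')² dx = 419904/35, so ||u'||_L² = 648*sqrt(35)/35.
Ratio ||u||_L² / ||u'||_L² = sqrt(3).
Sharp Poincaré constant on H^1_0(0, 6) is C_P = L/π = 6/π, achieved by sin(π/6·x).
A polynomial bump cannot attain the sharp Poincaré constant (only the first sine eigenfunction does), so the ratio is strictly less than C_P, consistent with ||u||_L² ≤ C_P ||u'||_L².


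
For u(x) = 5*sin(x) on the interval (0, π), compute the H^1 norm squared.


||u||_{H^1(0,π)}^2 = 25*π

u'(x) = 5*cos(x).
Expand u² and (u')² and integrate term by term on (0, π), using: for integers n ≥ 1, ∫_0^π sin²(nx) dx = ∫_0^π cos²(nx) dx = π/2; for n ≠ n', ∫_0^π sin(nx)sin(n'x) dx = ∫_0^π cos(nx)cos(n'x) dx = 0; and by product-to-sum, ∫_0^π sin(nx)cos(n'x) dx = ½∫_0^π [sin((n+n')x) + sin((n−n')x)] dx, which is 0 when n+n' is even and 2n/(n²−n'²) when n+n' is odd (it need not vanish on (0, π)).
  u² squared terms: (5)²·∫sin(x)² dx = 25·π/2 = 25*π/2.
  So ∫_0^π u² dx = 25*π/2.
  (u')² squared terms: (5)²·∫cos(x)² dx = 25·π/2 = 25*π/2.
  So ∫_0^π (u')² dx = 25*π/2.
||u||_{H^1}^2 = (25*π/2) + (25*π/2) = 25*π.


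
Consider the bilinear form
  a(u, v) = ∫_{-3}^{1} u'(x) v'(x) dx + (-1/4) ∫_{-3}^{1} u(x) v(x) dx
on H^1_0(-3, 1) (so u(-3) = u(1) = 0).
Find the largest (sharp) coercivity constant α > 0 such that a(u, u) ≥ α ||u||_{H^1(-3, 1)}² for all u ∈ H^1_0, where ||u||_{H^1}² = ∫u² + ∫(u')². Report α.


α = (-4 + π^2)/(π^2 + 16)

Coercivity of a(·,·) on H^1_0(-3, 1) means a(u, u) ≥ α ||u||_{H^1}² for every u ∈ H^1_0.
The interval has length L = 4, and Poincaré/coercivity depend only on L. Here a(u, u) = ∫(u')² + (-1/4)·∫u².
Here c = -1/4 < 0 with |c| < (π/L)² = π^2/16, so coercivity still holds. The condition a(u,u) ≥ α||u||_{H^1}² reads (1−α)∫(u')² ≥ (α−c)∫u². Any admissible α is ≤ 1 (rapidly oscillating u have ∫u²/∫(u')² → 0), and α = 1 would force 0 ≥ (1−c)∫u², impossible since c < 1; so 1−α > 0. By the sharp Poincaré inequality on H^1_0 of an interval of length L, ∫(u')² ≥ (π/L)²∫u² with equality for the first sine mode sin(π(x−x₀)/L) (x₀ the left endpoint), so the inequality holds for all u iff (1−α)(π/L)² ≥ α − c, i.e. α ≤ ((π/L)² + c)/((π/L)² + 1) = (1 + c(L/π)²)/(1 + (L/π)²). (Direct route, valid since c ≤ 0: Poincaré gives c∫u² ≥ c(L/π)²∫(u')², so a(u,u) ≥ (1 + c(L/π)²)∫(u')², while ||u||_{H^1}² ≤ (1 + (L/π)²)∫(u')²; dividing yields the same α.) With (π/L)² = π^2/16 and c = -1/4, the largest admissible constant is α = ((π/L)² + c)/((π/L)² + 1).
Simplifying, α = (-4 + π^2)/(π^2 + 16).


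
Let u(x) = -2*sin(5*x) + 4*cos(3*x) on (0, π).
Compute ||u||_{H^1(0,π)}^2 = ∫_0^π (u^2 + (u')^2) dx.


||u||_{H^1(0,π)}^2 = 132*π

u'(x) = -12*sin(3*x) - 10*cos(5*x).
Expand u² and (u')² and integrate term by term on (0, π), using: for integers n ≥ 1, ∫_0^π sin²(nx) dx = ∫_0^π cos²(nx) dx = π/2; for n ≠ n', ∫_0^π sin(nx)sin(n'x) dx = ∫_0^π cos(nx)cos(n'x) dx = 0; and by product-to-sum, ∫_0^π sin(nx)cos(n'x) dx = ½∫_0^π [sin((n+n')x) + sin((n−n')x)] dx, which is 0 when n+n' is even and 2n/(n²−n'²) when n+n' is odd (it need not vanish on (0, π)).
  u² squared terms: (-2)²·∫sin(5x)² dx = 4·π/2 = 2*π;  (4)²·∫cos(3x)² dx = 16·π/2 = 8*π.
  u² cross terms: 2·(-2)·(4)·∫sin(5x)·cos(3x) dx = -16·(0) = 0.
  So ∫_0^π u² dx = 2*π + 8*π + 0 = 10*π.
  (u')² squared terms: (-12)²·∫sin(3x)² dx = 144·π/2 = 72*π;  (-10)²·∫cos(5x)² dx = 100·π/2 = 50*π.
  (u')² cross terms: 2·(-12)·(-10)·∫sin(3x)·cos(5x) dx = 240·(0) = 0.
  So ∫_0^π (u')² dx = 72*π + 50*π + 0 = 122*π.
||u||_{H^1}^2 = (10*π) + (122*π) = 132*π.


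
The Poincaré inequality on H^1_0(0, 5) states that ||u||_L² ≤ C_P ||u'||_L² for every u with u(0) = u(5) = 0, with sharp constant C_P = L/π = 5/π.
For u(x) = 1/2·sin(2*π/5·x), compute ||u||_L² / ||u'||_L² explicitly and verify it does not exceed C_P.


||u||_L² / ||u'||_L² = 5/(2*π) < C_P = 5/π.

u(x) = 1/2·sin(2*π/5·x), so u'(x) = π*cos(2*π*x/5)/5.
Writing u(x) = A·sin(kπx/L) with A = 1/2 and k = 2, use ∫_0^L sin²(kπx/L) dx = L/2 and ∫_0^L cos²(kπx/L) dx = L/2.
u² = 1/4·sin²(2*π/5·x) and (u')² = π^2/25·cos²(2*π/5·x), and each of sin², cos² integrates to L/2 = 5/2 over (0, 5).
∫_0^5 u² dx = 5/8, so ||u||_L² = sqrt(10)/4.
∫_0^5 (u')² dx = π^2/10, so ||u'||_L² = sqrt(10)*π/10.
Ratio ||u||_L² / ||u'||_L² = 5/(2*π).
Sharp Poincaré constant on H^1_0(0, 5) is C_P = L/π = 5/π, achieved by sin(π/5·x).
This is the k = 2 harmonic; the ratio L/(kπ) is strictly less than C_P = L/π, consistent with the sharp inequality ||u||_L² ≤ C_P ||u'||_L².


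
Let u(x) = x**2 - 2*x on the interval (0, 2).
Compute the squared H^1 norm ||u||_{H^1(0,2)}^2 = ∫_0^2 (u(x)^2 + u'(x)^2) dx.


||u||_{H^1}^2 = 56/15

The H^1 norm (squared) on an interval (0, L) is
  ||u||_{H^1}^2 = ∫_0^L u(x)^2 dx + ∫_0^L u'(x)^2 dx.
Compute u'(x) = 2*x - 2.
Then u(x)^2 = x**4 - 4*x**3 + 4*x**2 and u'(x)^2 = 4*x**2 - 8*x + 4.
Integrate each monomial from 0 to 2 using ∫_0^2 c·x^n dx = c·2^(n+1)/(n+1):
  ∫_0^2 u(x)^2 dx = ∫_0^2 (x^4 - 4*x^3 + 4*x^2) dx. Term by term:
    ∫_0^2 x^4 dx = 32/5;  ∫_0^2 -4*x^3 dx = -16;  ∫_0^2 4*x^2 dx = 32/3.
  Sum: 32/5 − 16 + 32/3 = 16/15.
  ∫_0^2 u'(x)^2 dx = ∫_0^2 (4*x^2 - 8*x + 4) dx. Term by term:
    ∫_0^2 4*x^2 dx = 32/3;  ∫_0^2 -8*x dx = -16;  ∫_0^2 4 dx = 8.
  Sum: 32/3 − 16 + 8 = 8/3.
Adding: ||u||_{H^1}^2 = 16/15 + 8/3 = 56/15.


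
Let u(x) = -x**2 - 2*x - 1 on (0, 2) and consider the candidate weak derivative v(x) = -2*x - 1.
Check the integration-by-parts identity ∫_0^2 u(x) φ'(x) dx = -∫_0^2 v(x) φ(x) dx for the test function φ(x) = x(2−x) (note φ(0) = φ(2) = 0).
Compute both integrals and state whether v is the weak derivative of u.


LHS = 16/3, RHS = 4. No, v is not the weak derivative of u.

u(x) = -x**2 - 2*x - 1, classical derivative u'(x) = -2*x - 2.
φ(x) = x(2−x), so φ'(x) = 2 - 2*x.
Note φ(0) = φ(2) = 0, so the boundary term u·φ vanishes.
LHS = ∫_0^2 u(x) φ'(x) dx = ∫_0^2 (2*x^3 + 2*x^2 - 2*x - 2) dx. Term by term:
  ∫_0^2 2*x^3 dx = 8;  ∫_0^2 2*x^2 dx = 16/3;  ∫_0^2 -2*x dx = -4;
  ∫_0^2 -2 dx = -4.
Sum: 8 + 16/3 − 4 − 4 = 16/3.
So LHS = 16/3.
∫_0^2 v(x) φ(x) dx = ∫_0^2 (2*x^3 - 3*x^2 - 2*x) dx. Term by term:
  ∫_0^2 2*x^3 dx = 8;  ∫_0^2 -3*x^2 dx = -8;  ∫_0^2 -2*x dx = -4.
Sum: 8 − 8 − 4 = -4.
So RHS = -∫_0^2 v(x) φ(x) dx = 4.
LHS − RHS = 4/3 ≠ 0, so the identity fails.
(For a valid weak derivative the identity must hold for EVERY test function, in particular this one. The failure shows v is NOT the weak derivative of u.)
Correct weak derivative would be u'(x) = -2*x - 2.


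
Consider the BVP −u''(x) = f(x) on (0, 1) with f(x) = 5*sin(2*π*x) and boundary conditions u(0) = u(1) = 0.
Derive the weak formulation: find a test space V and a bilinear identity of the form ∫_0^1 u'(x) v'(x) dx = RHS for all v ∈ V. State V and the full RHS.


V = H^1_0(0, 1) (so v(0) = v(1) = 0); weak form: ∫_0^1 u'v' dx = ∫_0^1 (5*sin(2*π*x)) v dx for all v ∈ V.

Multiply both sides by a test function v and integrate from 0 to 1:
  ∫_0^1 −u''(x) v(x) dx = ∫_0^1 f(x) v(x) dx.
Integrate the LHS by parts once:
  ∫_0^1 −u'' v dx = −[u'(x) v(x)]_0^1 + ∫_0^1 u'(x) v'(x) dx.
Thus ∫_0^1 u'(x) v'(x) dx = ∫_0^1 f(x) v(x) dx + [u'(x) v(x)]_0^1.
Choose V so that boundary terms are either known or forced to vanish.
u is Dirichlet: u(0) = u(1) = 0. Let V = H^1_0(0, 1); then v(0) = v(1) = 0, and [u' v]_0^1 = 0.
Weak formulation: find u (satisfying any essential BC) such that ∫_0^1 u'(x) v'(x) dx = ∫_0^1 f v dx for all v ∈ V.
Substituting f(x) = 5*sin(2*π*x), the right-hand side is ∫_0^1 (5*sin(2*π*x)) v dx.


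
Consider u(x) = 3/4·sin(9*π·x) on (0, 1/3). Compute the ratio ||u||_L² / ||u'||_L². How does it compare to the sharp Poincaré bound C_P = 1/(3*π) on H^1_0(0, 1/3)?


||u||_L² / ||u'||_L² = 1/(9*π) < C_P = 1/(3*π).

u(x) = 3/4·sin(9*π·x), so u'(x) = 27*π*cos(9*π*x)/4.
Writing u(x) = A·sin(kπx/L) with A = 3/4 and k = 3, use ∫_0^L sin²(kπx/L) dx = L/2 and ∫_0^L cos²(kπx/L) dx = L/2.
u² = 9/16·sin²(9*π·x) and (u')² = 729*π^2/16·cos²(9*π·x), and each of sin², cos² integrates to L/2 = 1/6 over (0, 1/3).
∫_0^1/3 u² dx = 3/32, so ||u||_L² = sqrt(6)/8.
∫_0^1/3 (u')² dx = 243*π^2/32, so ||u'||_L² = 9*sqrt(6)*π/8.
Ratio ||u||_L² / ||u'||_L² = 1/(9*π).
Sharp Poincaré constant on H^1_0(0, 1/3) is C_P = L/π = 1/(3*π), achieved by sin(3*π·x).
This is the k = 3 harmonic; the ratio L/(kπ) is strictly less than C_P = L/π, consistent with the sharp inequality ||u||_L² ≤ C_P ||u'||_L².


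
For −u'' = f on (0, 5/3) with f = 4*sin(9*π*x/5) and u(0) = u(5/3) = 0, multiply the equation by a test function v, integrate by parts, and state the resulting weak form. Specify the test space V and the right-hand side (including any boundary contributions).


V = H^1_0(0, 5/3) (so v(0) = v(5/3) = 0); weak form: ∫_0^5/3 u'v' dx = ∫_0^5/3 (4*sin(9*π*x/5)) v dx for all v ∈ V.

Multiply both sides by a test function v and integrate from 0 to 5/3:
  ∫_0^5/3 −u''(x) v(x) dx = ∫_0^5/3 f(x) v(x) dx.
Integrate the LHS by parts once:
  ∫_0^5/3 −u'' v dx = −[u'(x) v(x)]_0^5/3 + ∫_0^5/3 u'(x) v'(x) dx.
Thus ∫_0^5/3 u'(x) v'(x) dx = ∫_0^5/3 f(x) v(x) dx + [u'(x) v(x)]_0^5/3.
Choose V so that boundary terms are either known or forced to vanish.
u is Dirichlet: u(0) = u(5/3) = 0. Let V = H^1_0(0, 5/3); then v(0) = v(5/3) = 0, and [u' v]_0^5/3 = 0.
Weak formulation: find u (satisfying any essential BC) such that ∫_0^5/3 u'(x) v'(x) dx = ∫_0^5/3 f v dx for all v ∈ V.
Substituting f(x) = 4*sin(9*π*x/5), the right-hand side is ∫_0^5/3 (4*sin(9*π*x/5)) v dx.


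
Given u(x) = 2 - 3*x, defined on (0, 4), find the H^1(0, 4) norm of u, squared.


||u||_{H^1}^2 = 148

The H^1 norm (squared) on an interval (0, L) is
  ||u||_{H^1}^2 = ∫_0^L u(x)^2 dx + ∫_0^L u'(x)^2 dx.
Compute u'(x) = -3.
Then u(x)^2 = 9*x**2 - 12*x + 4 and u'(x)^2 = 9.
Integrate each monomial from 0 to 4 using ∫_0^4 c·x^n dx = c·4^(n+1)/(n+1):
  ∫_0^4 u(x)^2 dx = ∫_0^4 (9*x^2 - 12*x + 4) dx. Term by term:
    ∫_0^4 9*x^2 dx = 192;  ∫_0^4 -12*x dx = -96;  ∫_0^4 4 dx = 16.
  Sum: 192 − 96 + 16 = 112.
  ∫_0^4 u'(x)^2 dx = ∫_0^4 (9) dx. Term by term:
    ∫_0^4 9 dx = 36.
Adding: ||u||_{H^1}^2 = 112 + 36 = 148.


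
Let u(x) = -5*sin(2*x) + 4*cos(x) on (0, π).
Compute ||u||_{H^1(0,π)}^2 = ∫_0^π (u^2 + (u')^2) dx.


||u||_{H^1(0,π)}^2 = -320/3 + 157*π/2

u'(x) = -4*sin(x) - 10*cos(2*x).
Expand u² and (u')² and integrate term by term on (0, π), using: for integers n ≥ 1, ∫_0^π sin²(nx) dx = ∫_0^π cos²(nx) dx = π/2; for n ≠ n', ∫_0^π sin(nx)sin(n'x) dx = ∫_0^π cos(nx)cos(n'x) dx = 0; and by product-to-sum, ∫_0^π sin(nx)cos(n'x) dx = ½∫_0^π [sin((n+n')x) + sin((n−n')x)] dx, which is 0 when n+n' is even and 2n/(n²−n'²) when n+n' is odd (it need not vanish on (0, π)).
  u² squared terms: (-5)²·∫sin(2x)² dx = 25·π/2 = 25*π/2;  (4)²·∫cos(x)² dx = 16·π/2 = 8*π.
  u² cross terms: 2·(-5)·(4)·∫sin(2x)·cos(x) dx = -40·(4/3) = -160/3.
  So ∫_0^π u² dx = 25*π/2 + 8*π − 160/3 = -160/3 + 41*π/2.
  (u')² squared terms: (-10)²·∫cos(2x)² dx = 100·π/2 = 50*π;  (-4)²·∫sin(x)² dx = 16·π/2 = 8*π.
  (u')² cross terms: 2·(-10)·(-4)·∫cos(2x)·sin(x) dx = 80·(-2/3) = -160/3.
  So ∫_0^π (u')² dx = 50*π + 8*π − 160/3 = -160/3 + 58*π.
||u||_{H^1}^2 = (-160/3 + 41*π/2) + (-160/3 + 58*π) = -320/3 + 157*π/2.


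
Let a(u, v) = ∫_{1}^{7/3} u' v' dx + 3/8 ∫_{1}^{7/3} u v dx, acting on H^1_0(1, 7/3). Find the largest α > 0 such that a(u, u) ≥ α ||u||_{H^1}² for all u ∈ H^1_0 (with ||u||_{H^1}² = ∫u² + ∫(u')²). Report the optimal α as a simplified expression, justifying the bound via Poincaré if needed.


α = 3*(2 + 3*π^2)/(16 + 9*π^2)

Coercivity of a(·,·) on H^1_0(1, 7/3) means a(u, u) ≥ α ||u||_{H^1}² for every u ∈ H^1_0.
The interval has length L = 4/3, and Poincaré/coercivity depend only on L. Here a(u, u) = ∫(u')² + (3/8)·∫u².
Here 0 < c = 3/8 < 1. The condition a(u,u) ≥ α||u||_{H^1}² reads (1−α)∫(u')² ≥ (α−c)∫u². Any admissible α is ≤ 1 (rapidly oscillating u have ∫u²/∫(u')² → 0), and α = 1 would force 0 ≥ (1−c)∫u², impossible since c < 1; so 1−α > 0. By the sharp Poincaré inequality on H^1_0 of an interval of length L, ∫(u')² ≥ (π/L)²∫u² with equality for the first sine mode sin(π(x−x₀)/L) (x₀ the left endpoint), so the inequality holds for all u iff (1−α)(π/L)² ≥ α − c, i.e. α ≤ ((π/L)² + c)/((π/L)² + 1) = (1 + c(L/π)²)/(1 + (L/π)²). With (π/L)² = 9*π^2/16 and c = 3/8, the largest admissible constant is α = ((π/L)² + c)/((π/L)² + 1).
Simplifying, α = 3*(2 + 3*π^2)/(16 + 9*π^2).


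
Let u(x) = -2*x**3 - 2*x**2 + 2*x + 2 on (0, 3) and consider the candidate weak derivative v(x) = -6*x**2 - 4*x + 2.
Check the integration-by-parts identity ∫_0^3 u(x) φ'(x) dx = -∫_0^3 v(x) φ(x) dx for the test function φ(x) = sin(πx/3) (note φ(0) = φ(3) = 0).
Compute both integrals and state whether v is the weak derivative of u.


LHS = -648/π^3 + 186/π, RHS = -648/π^3 + 186/π. Yes, v = u' weakly.

u(x) = -2*x**3 - 2*x**2 + 2*x + 2, classical derivative u'(x) = -6*x**2 - 4*x + 2.
φ(x) = sin(πx/3), so φ'(x) = π*cos(π*x/3)/3.
Note φ(0) = φ(3) = 0, so the boundary term u·φ vanishes.
LHS = ∫_0^3 u(x) φ'(x) dx = ∫_0^3 (-2*π*x^3*cos(π*x/3)/3 - 2*π*x^2*cos(π*x/3)/3 + 2*π*x*cos(π*x/3)/3 + 2*π*cos(π*x/3)/3) dx. Term by term:
  ∫_0^3 2*π*cos(π*x/3)/3 dx = 0;  ∫_0^3 -2*π*x^2*cos(π*x/3)/3 dx = 36/π;  ∫_0^3 -2*π*x^3*cos(π*x/3)/3 dx = -648/π^3 + 162/π;
  ∫_0^3 2*π*x*cos(π*x/3)/3 dx = -12/π.
Sum: 0 + 36/π + -648/π^3 + 162/π − 12/π = -648/π^3 + 186/π.
So LHS = -648/π^3 + 186/π.
∫_0^3 v(x) φ(x) dx = ∫_0^3 (-6*x^2*sin(π*x/3) - 4*x*sin(π*x/3) + 2*sin(π*x/3)) dx. Term by term:
  ∫_0^3 2*sin(π*x/3) dx = 12/π;  ∫_0^3 -6*x^2*sin(π*x/3) dx = -162/π + 648/π^3;  ∫_0^3 -4*x*sin(π*x/3) dx = -36/π.
Sum: 12/π + -162/π + 648/π^3 − 36/π = -186/π + 648/π^3.
So RHS = -∫_0^3 v(x) φ(x) dx = -648/π^3 + 186/π.
LHS = RHS, so the identity holds for this test φ.
Moreover u is smooth here and v(x) = u'(x) = -6*x**2 - 4*x + 2 pointwise, so the identity holds for every test function. Hence v is the weak derivative of u.


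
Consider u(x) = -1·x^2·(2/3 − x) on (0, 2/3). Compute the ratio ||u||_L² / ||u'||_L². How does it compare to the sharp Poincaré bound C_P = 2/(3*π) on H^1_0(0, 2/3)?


||u||_L² / ||u'||_L² = sqrt(14)/21 < C_P = 2/(3*π).

u(x) = -1·x^2·(2/3 − x), so u'(x) = x*(9*x - 4)/3.
u(x) = -1·x^2·(2/3 − x) vanishes at x = 0 and x = 2/3, so u ∈ H^1_0(0, 2/3). Differentiate via the product rule and integrate the resulting polynomials term by term.
  ∫_0^2/3 u² dx = ∫_0^2/3 (x^6 - 4*x^5/3 + 4*x^4/9) dx. Term by term:
    ∫_0^2/3 x^6 dx = 128/15309;  ∫_0^2/3 -4*x^5/3 dx = -128/6561;  ∫_0^2/3 4*x^4/9 dx = 128/10935.
  Sum: 128/15309 − 128/6561 + 128/10935 = 128/229635.
  ∫_0^2/3 (u')² dx = ∫_0^2/3 (9*x^4 - 8*x^3 + 16*x^2/9) dx. Term by term:
    ∫_0^2/3 9*x^4 dx = 32/135;  ∫_0^2/3 -8*x^3 dx = -32/81;  ∫_0^2/3 16*x^2/9 dx = 128/729.
  Sum: 32/135 − 32/81 + 128/729 = 64/3645.
∫_0^2/3 u² dx = 128/229635, so ||u||_L² = 8*sqrt(70)/2835.
∫_0^2/3 (u')² dx = 64/3645, so ||u'||_L² = 8*sqrt(5)/135.
Ratio ||u||_L² / ||u'||_L² = sqrt(14)/21.
Sharp Poincaré constant on H^1_0(0, 2/3) is C_P = L/π = 2/(3*π), achieved by sin(3*π/2·x).
A polynomial bump cannot attain the sharp Poincaré constant (only the first sine eigenfunction does), so the ratio is strictly less than C_P, consistent with ||u||_L² ≤ C_P ||u'||_L².


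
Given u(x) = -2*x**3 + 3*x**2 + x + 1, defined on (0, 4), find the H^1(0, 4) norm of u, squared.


||u||_{H^1}^2 = 616184/105

The H^1 norm (squared) on an interval (0, L) is
  ||u||_{H^1}^2 = ∫_0^L u(x)^2 dx + ∫_0^L u'(x)^2 dx.
Compute u'(x) = -6*x**2 + 6*x + 1.
Then u(x)^2 = 4*x**6 - 12*x**5 + 5*x**4 + 2*x**3 + 7*x**2 + 2*x + 1 and u'(x)^2 = 36*x**4 - 72*x**3 + 24*x**2 + 12*x + 1.
Integrate each monomial from 0 to 4 using ∫_0^4 c·x^n dx = c·4^(n+1)/(n+1):
  ∫_0^4 u(x)^2 dx = ∫_0^4 (4*x^6 - 12*x^5 + 5*x^4 + 2*x^3 + 7*x^2 + 2*x + 1) dx. Term by term:
    ∫_0^4 4*x^6 dx = 65536/7;  ∫_0^4 -12*x^5 dx = -8192;  ∫_0^4 5*x^4 dx = 1024;
    ∫_0^4 2*x^3 dx = 128;  ∫_0^4 7*x^2 dx = 448/3;  ∫_0^4 2*x dx = 16;
    ∫_0^4 1 dx = 4.
  Sum: 65536/7 − 8192 + 1024 + 128 + 448/3 + 16 + 4 = 52324/21.
  ∫_0^4 u'(x)^2 dx = ∫_0^4 (36*x^4 - 72*x^3 + 24*x^2 + 12*x + 1) dx. Term by term:
    ∫_0^4 36*x^4 dx = 36864/5;  ∫_0^4 -72*x^3 dx = -4608;  ∫_0^4 24*x^2 dx = 512;
    ∫_0^4 12*x dx = 96;  ∫_0^4 1 dx = 4.
  Sum: 36864/5 − 4608 + 512 + 96 + 4 = 16884/5.
Adding: ||u||_{H^1}^2 = 52324/21 + 16884/5 = 616184/105.


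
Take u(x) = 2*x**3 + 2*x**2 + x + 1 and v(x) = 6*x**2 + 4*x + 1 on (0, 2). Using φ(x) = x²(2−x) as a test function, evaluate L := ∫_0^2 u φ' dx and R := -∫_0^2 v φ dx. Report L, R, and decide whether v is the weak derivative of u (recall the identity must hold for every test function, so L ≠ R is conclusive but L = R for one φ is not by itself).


LHS = -308/15, RHS = -308/15. Yes, v = u' weakly.

u(x) = 2*x**3 + 2*x**2 + x + 1, classical derivative u'(x) = 6*x**2 + 4*x + 1.
φ(x) = x²(2−x), so φ'(x) = x*(4 - 3*x).
Note φ(0) = φ(2) = 0, so the boundary term u·φ vanishes.
LHS = ∫_0^2 u(x) φ'(x) dx = ∫_0^2 (-6*x^5 + 2*x^4 + 5*x^3 + x^2 + 4*x) dx. Term by term:
  ∫_0^2 -6*x^5 dx = -64;  ∫_0^2 2*x^4 dx = 64/5;  ∫_0^2 5*x^3 dx = 20;
  ∫_0^2 x^2 dx = 8/3;  ∫_0^2 4*x dx = 8.
Sum: -64 + 64/5 + 20 + 8/3 + 8 = -308/15.
So LHS = -308/15.
∫_0^2 v(x) φ(x) dx = ∫_0^2 (-6*x^5 + 8*x^4 + 7*x^3 + 2*x^2) dx. Term by term:
  ∫_0^2 -6*x^5 dx = -64;  ∫_0^2 8*x^4 dx = 256/5;  ∫_0^2 7*x^3 dx = 28;
  ∫_0^2 2*x^2 dx = 16/3.
Sum: -64 + 256/5 + 28 + 16/3 = 308/15.
So RHS = -∫_0^2 v(x) φ(x) dx = -308/15.
LHS = RHS, so the identity holds for this test φ.
Moreover u is smooth here and v(x) = u'(x) = 6*x**2 + 4*x + 1 pointwise, so the identity holds for every test function. Hence v is the weak derivative of u.


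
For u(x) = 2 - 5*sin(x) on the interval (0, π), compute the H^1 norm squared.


||u||_{H^1(0,π)}^2 = -40 + 29*π

u'(x) = -5*cos(x).
Expand u² and (u')² and integrate term by term on (0, π), using: for integers n ≥ 1, ∫_0^π sin²(nx) dx = ∫_0^π cos²(nx) dx = π/2; for n ≠ n', ∫_0^π sin(nx)sin(n'x) dx = ∫_0^π cos(nx)cos(n'x) dx = 0; and by product-to-sum, ∫_0^π sin(nx)cos(n'x) dx = ½∫_0^π [sin((n+n')x) + sin((n−n')x)] dx, which is 0 when n+n' is even and 2n/(n²−n'²) when n+n' is odd (it need not vanish on (0, π)). For the constant mode: ∫_0^π 1 dx = π, ∫_0^π cos(nx) dx = 0, ∫_0^π sin(nx) dx = (1−(−1)^n)/n.
  u² squared terms: (2)²·∫1 dx = 4·π = 4*π;  (-5)²·∫sin(x)² dx = 25·π/2 = 25*π/2.
  u² cross terms: 2·(2)·(-5)·∫1·sin(x) dx = -20·(2) = -40.
  So ∫_0^π u² dx = 4*π + 25*π/2 − 40 = -40 + 33*π/2.
  (u')² squared terms: (-5)²·∫cos(x)² dx = 25·π/2 = 25*π/2.
  So ∫_0^π (u')² dx = 25*π/2.
||u||_{H^1}^2 = (-40 + 33*π/2) + (25*π/2) = -40 + 29*π.


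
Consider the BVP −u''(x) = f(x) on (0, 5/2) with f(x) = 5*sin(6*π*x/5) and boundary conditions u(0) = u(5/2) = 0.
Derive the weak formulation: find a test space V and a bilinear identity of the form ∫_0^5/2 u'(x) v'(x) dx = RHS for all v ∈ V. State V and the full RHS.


V = H^1_0(0, 5/2) (so v(0) = v(5/2) = 0); weak form: ∫_0^5/2 u'v' dx = ∫_0^5/2 (5*sin(6*π*x/5)) v dx for all v ∈ V.

Multiply both sides by a test function v and integrate from 0 to 5/2:
  ∫_0^5/2 −u''(x) v(x) dx = ∫_0^5/2 f(x) v(x) dx.
Integrate the LHS by parts once:
  ∫_0^5/2 −u'' v dx = −[u'(x) v(x)]_0^5/2 + ∫_0^5/2 u'(x) v'(x) dx.
Thus ∫_0^5/2 u'(x) v'(x) dx = ∫_0^5/2 f(x) v(x) dx + [u'(x) v(x)]_0^5/2.
Choose V so that boundary terms are either known or forced to vanish.
u is Dirichlet: u(0) = u(5/2) = 0. Let V = H^1_0(0, 5/2); then v(0) = v(5/2) = 0, and [u' v]_0^5/2 = 0.
Weak formulation: find u (satisfying any essential BC) such that ∫_0^5/2 u'(x) v'(x) dx = ∫_0^5/2 f v dx for all v ∈ V.
Substituting f(x) = 5*sin(6*π*x/5), the right-hand side is ∫_0^5/2 (5*sin(6*π*x/5)) v dx.
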